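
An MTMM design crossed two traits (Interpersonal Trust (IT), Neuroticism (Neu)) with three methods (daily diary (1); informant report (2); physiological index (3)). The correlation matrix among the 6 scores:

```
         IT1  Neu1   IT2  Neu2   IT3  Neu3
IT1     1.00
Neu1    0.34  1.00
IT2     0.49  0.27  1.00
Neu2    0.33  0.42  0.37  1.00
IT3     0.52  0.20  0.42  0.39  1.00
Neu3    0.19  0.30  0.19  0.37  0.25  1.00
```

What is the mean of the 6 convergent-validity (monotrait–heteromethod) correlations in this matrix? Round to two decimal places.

Convergent values: 0.49, 0.52, 0.42, 0.42, 0.30, 0.37; mean = 2.52/6 = 0.42.

0.42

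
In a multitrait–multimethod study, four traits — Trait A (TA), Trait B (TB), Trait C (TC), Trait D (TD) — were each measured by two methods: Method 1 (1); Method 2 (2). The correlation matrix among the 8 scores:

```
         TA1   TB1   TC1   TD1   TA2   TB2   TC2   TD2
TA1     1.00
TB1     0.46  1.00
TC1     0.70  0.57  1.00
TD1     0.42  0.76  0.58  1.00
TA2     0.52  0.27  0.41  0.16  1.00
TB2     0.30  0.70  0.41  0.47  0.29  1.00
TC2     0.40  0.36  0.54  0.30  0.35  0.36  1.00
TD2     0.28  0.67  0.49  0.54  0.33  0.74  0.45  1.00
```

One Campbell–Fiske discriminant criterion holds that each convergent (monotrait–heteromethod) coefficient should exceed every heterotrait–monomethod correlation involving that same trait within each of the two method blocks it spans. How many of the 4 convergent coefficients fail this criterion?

Each convergent coefficient versus the relevant comparison correlations:
TA (methods 1·2): 0.52 vs {0.46, 0.29, 0.70, 0.35, 0.42, 0.33} → fail.
TB (methods 1·2): 0.70 vs {0.46, 0.29, 0.57, 0.36, 0.76, 0.74} → fail.
TC (methods 1·2): 0.54 vs {0.70, 0.35, 0.57, 0.36, 0.58, 0.45} → fail.
TD (methods 1·2): 0.54 vs {0.42, 0.33, 0.76, 0.74, 0.58, 0.45} → fail.
4 of 4 fail.

4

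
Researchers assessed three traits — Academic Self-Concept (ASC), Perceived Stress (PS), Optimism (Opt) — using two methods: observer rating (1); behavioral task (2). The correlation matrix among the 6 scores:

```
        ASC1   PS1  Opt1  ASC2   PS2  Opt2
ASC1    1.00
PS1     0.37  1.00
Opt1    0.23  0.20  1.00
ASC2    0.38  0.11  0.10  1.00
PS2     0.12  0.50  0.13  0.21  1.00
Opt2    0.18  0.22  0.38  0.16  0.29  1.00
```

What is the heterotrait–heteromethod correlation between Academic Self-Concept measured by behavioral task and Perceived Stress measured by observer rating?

0.11

Different traits and methods: r(ASC2, PS1) = 0.11.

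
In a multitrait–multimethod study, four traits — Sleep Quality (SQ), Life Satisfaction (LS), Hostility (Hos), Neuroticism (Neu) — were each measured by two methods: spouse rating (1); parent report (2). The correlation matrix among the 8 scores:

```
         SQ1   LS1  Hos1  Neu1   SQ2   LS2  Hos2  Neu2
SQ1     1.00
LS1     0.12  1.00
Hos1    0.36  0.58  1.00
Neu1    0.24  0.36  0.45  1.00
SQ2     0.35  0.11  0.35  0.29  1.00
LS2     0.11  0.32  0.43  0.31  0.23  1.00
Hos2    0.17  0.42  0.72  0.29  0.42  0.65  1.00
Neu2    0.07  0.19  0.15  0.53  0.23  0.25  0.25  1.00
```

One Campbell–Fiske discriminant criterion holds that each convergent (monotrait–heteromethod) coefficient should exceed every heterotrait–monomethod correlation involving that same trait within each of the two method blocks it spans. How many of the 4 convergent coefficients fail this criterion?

Checking each validity diagonal entry against its comparison values:
SQ (methods 1·2): 0.35 vs {0.12, 0.23, 0.36, 0.42, 0.24, 0.23} → fail.
LS (methods 1·2): 0.32 vs {0.12, 0.23, 0.58, 0.65, 0.36, 0.25} → fail.
Hos (methods 1·2): 0.72 vs {0.36, 0.42, 0.58, 0.65, 0.45, 0.25} → pass.
Neu (methods 1·2): 0.53 vs {0.24, 0.23, 0.36, 0.25, 0.45, 0.25} → pass.
2 of 4 fail.

2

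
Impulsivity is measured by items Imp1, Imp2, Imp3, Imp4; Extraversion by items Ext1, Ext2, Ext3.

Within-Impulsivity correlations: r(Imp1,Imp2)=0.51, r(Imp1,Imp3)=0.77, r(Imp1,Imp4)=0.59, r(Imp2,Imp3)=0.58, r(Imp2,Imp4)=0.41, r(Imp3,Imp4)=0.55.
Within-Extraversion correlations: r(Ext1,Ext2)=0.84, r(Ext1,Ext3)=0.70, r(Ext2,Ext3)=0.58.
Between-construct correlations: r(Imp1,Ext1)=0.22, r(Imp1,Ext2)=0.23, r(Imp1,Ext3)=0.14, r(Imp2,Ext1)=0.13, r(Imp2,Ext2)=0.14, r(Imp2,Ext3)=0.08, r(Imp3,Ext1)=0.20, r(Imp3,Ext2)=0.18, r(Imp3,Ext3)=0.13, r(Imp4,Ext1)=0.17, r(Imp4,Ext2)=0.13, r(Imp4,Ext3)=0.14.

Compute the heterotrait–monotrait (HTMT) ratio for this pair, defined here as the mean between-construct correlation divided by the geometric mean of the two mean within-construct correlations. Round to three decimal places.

0.249

Mean heterotrait r = 1.89/12 = 0.1575.
Mean within-Imp = 3.41/6 = 0.5683; mean within-Ext = 2.12/3 = 0.7067.
Geometric mean = √(0.5683 × 0.7067) = 0.6337.
HTMT = 0.1575 / 0.6337 = 0.249.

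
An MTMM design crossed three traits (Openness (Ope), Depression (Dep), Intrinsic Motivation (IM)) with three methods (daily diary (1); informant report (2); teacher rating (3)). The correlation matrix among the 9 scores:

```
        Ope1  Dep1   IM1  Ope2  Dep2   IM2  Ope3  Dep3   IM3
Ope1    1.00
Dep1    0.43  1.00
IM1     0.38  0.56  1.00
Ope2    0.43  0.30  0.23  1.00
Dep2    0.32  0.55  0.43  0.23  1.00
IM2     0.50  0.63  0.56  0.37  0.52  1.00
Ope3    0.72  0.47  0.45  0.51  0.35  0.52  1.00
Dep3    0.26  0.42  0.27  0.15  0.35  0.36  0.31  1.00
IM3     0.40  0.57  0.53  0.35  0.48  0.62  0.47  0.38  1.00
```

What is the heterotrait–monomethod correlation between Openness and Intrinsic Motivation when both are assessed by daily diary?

Different traits, same method: r(Ope1, IM1) = 0.38.

0.38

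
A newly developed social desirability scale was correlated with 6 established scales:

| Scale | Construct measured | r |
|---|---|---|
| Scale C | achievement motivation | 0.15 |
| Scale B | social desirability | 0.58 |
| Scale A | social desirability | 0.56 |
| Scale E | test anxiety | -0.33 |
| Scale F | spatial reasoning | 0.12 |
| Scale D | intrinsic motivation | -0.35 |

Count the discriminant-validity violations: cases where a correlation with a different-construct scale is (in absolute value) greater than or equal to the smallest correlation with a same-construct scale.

0

Convergent (same construct = social desirability): Scale B, Scale A.
Smallest convergent = 0.56. Discriminant |r|: 0.15, 0.33, 0.12, 0.35; count ≥ 0.56 → 0.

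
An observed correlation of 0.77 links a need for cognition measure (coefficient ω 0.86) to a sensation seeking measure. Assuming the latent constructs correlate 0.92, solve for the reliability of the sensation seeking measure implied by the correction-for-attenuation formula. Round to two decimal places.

0.81

r_true = r_obs / √(r_xx · r_yy) ⇒ 0.92 = 0.77 / √(0.86 · r_yy).
√(0.86 · r_yy) = 0.77 / 0.92 = 0.8370; 0.86 · r_yy = 0.7006; r_yy = 0.7006 / 0.86 ≈ 0.81.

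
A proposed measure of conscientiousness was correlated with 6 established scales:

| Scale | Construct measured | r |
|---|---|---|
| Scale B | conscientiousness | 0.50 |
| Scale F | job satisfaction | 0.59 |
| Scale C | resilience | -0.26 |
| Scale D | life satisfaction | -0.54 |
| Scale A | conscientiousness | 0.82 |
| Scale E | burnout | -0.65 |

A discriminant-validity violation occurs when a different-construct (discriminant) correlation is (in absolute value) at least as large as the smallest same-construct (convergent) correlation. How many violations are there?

3

Convergent (same construct = conscientiousness): Scale B, Scale A.
Smallest convergent = 0.50. Discriminant |r|: 0.59, 0.26, 0.54, 0.65; count ≥ 0.50 → 3.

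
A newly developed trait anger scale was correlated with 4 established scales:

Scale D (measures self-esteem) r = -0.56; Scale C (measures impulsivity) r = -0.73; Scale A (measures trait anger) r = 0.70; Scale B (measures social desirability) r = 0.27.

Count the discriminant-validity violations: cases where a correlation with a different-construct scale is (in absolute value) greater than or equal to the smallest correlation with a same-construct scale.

1

Convergent (same construct = trait anger): Scale A.
Smallest convergent = 0.70. Discriminant |r|: 0.56, 0.73, 0.27; count ≥ 0.70 → 1.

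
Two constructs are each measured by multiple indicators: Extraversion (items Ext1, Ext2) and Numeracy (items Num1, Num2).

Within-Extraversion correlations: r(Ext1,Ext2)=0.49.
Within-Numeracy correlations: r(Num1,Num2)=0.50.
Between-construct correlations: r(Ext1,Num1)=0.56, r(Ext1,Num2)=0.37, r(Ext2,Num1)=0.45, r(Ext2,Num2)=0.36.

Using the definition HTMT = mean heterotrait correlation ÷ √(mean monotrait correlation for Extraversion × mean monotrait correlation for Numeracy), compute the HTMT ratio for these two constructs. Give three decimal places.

0.879

Mean between = 1.74/4 = 0.4350.
Mean within-Ext = 0.49/1 = 0.4900; mean within-Num = 0.50/1 = 0.5000.
Geometric mean = √(0.4900 × 0.5000) = 0.4950.
HTMT = 0.4350 / 0.4950 = 0.879.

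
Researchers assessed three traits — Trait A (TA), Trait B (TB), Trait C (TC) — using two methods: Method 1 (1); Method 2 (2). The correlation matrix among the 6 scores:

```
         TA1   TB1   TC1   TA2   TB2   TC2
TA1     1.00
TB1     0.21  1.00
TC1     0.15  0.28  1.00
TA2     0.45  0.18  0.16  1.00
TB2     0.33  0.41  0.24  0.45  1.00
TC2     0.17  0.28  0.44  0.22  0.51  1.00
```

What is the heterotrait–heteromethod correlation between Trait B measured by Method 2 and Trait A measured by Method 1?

Different traits and methods: r(TB2, TA1) = 0.33.

0.33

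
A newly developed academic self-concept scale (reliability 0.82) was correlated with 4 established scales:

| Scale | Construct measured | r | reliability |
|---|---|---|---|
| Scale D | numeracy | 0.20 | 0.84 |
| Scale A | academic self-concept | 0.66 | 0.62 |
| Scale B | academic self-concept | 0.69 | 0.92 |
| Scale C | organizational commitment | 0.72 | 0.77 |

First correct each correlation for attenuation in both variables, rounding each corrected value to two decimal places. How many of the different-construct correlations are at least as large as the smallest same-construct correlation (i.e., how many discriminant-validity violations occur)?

Disattenuated r (r / √(r_scale · r_new)):
  Scale D (disc): 0.20 / √(0.84·0.82) = 0.24
  Scale A (conv): 0.66 / √(0.62·0.82) = 0.93
  Scale B (conv): 0.69 / √(0.92·0.82) = 0.79
  Scale C (disc): 0.72 / √(0.77·0.82) = 0.91
Smallest convergent = 0.79. Discriminant values: 0.24, 0.91; count ≥ 0.79 → 1.

1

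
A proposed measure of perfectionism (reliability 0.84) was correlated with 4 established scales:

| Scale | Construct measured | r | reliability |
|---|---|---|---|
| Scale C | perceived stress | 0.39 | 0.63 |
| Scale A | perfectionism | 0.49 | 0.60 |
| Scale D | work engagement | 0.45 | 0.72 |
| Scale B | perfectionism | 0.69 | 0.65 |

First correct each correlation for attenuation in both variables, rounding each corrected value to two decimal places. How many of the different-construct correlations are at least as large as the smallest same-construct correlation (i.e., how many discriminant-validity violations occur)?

0

Disattenuated r (r / √(r_scale · r_new)):
  Scale C (disc): 0.39 / √(0.63·0.84) = 0.54
  Scale A (conv): 0.49 / √(0.60·0.84) = 0.69
  Scale D (disc): 0.45 / √(0.72·0.84) = 0.58
  Scale B (conv): 0.69 / √(0.65·0.84) = 0.93
Smallest convergent = 0.69. Discriminant values: 0.54, 0.58; count ≥ 0.69 → 0.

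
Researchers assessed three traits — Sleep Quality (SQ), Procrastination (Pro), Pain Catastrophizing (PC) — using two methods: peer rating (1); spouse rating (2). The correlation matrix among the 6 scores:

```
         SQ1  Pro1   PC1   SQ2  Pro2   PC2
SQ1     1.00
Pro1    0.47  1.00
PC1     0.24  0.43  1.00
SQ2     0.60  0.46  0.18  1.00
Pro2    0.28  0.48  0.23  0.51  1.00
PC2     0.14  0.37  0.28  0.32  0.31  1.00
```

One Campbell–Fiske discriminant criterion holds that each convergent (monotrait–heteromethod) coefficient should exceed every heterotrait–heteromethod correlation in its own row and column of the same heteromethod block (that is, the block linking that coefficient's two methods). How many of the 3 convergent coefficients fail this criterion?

1

Each convergent coefficient versus the relevant comparison correlations:
SQ (methods 1·2): 0.60 vs {0.28, 0.46, 0.14, 0.18} → pass.
Pro (methods 1·2): 0.48 vs {0.46, 0.28, 0.37, 0.23} → pass.
PC (methods 1·2): 0.28 vs {0.18, 0.14, 0.23, 0.37} → fail.
1 of 3 fail.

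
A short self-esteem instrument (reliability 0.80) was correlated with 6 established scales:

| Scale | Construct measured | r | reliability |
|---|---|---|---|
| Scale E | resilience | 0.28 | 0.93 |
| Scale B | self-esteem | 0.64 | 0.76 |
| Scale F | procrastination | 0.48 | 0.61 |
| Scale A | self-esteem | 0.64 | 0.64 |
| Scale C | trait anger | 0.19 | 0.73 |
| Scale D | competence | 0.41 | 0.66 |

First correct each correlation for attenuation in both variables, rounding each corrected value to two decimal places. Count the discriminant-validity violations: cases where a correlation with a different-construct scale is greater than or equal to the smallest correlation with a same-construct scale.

Disattenuated r (r / √(r_scale · r_new)):
  Scale E (disc): 0.28 / √(0.93·0.80) = 0.32
  Scale B (conv): 0.64 / √(0.76·0.80) = 0.82
  Scale F (disc): 0.48 / √(0.61·0.80) = 0.69
  Scale A (conv): 0.64 / √(0.64·0.80) = 0.89
  Scale C (disc): 0.19 / √(0.73·0.80) = 0.25
  Scale D (disc): 0.41 / √(0.66·0.80) = 0.56
Smallest convergent = 0.82. Discriminant values: 0.32, 0.69, 0.25, 0.56; count ≥ 0.82 → 0.

0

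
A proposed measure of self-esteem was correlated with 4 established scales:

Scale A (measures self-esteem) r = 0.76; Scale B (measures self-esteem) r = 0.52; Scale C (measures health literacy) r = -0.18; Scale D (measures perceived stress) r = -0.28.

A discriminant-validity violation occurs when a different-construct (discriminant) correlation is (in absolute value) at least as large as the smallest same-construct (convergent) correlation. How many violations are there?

0

Convergent (same construct = self-esteem): Scale A, Scale B.
Smallest convergent = 0.52. Discriminant |r|: 0.18, 0.28; count ≥ 0.52 → 0.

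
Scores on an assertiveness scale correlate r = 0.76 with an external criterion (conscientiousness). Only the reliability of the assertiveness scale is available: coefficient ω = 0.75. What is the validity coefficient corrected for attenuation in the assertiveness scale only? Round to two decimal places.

0.88

Single correction: r_c = r_obs / √r_xx = 0.76 / √0.75 = 0.76 / 0.8660 ≈ 0.88.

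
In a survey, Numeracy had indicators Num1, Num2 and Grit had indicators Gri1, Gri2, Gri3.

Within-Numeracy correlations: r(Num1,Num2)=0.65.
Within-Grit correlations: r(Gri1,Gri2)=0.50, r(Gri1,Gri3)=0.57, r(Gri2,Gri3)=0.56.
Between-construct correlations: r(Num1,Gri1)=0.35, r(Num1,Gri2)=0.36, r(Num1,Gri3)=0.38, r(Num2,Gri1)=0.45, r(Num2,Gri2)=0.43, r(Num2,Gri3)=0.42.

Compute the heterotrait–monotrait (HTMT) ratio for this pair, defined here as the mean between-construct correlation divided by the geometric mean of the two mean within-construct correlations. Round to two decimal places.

0.67

Between-construct mean = 2.39/6 = 0.3983.
Mean within-Num = 0.65/1 = 0.6500; mean within-Gri = 1.63/3 = 0.5433.
Geometric mean = √(0.6500 × 0.5433) = 0.5943.
HTMT = 0.3983 / 0.5943 = 0.67.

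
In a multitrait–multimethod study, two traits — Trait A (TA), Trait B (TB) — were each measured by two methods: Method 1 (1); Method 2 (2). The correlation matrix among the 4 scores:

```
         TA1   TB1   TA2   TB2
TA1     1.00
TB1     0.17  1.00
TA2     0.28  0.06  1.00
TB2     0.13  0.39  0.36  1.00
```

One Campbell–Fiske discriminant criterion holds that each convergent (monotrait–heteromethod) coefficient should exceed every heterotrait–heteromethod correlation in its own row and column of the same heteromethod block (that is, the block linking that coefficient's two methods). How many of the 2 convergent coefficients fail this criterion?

0

Checking each validity diagonal entry against its comparison values:
TA (methods 1·2): 0.28 vs {0.13, 0.06} → pass.
TB (methods 1·2): 0.39 vs {0.06, 0.13} → pass.
0 of 2 fail.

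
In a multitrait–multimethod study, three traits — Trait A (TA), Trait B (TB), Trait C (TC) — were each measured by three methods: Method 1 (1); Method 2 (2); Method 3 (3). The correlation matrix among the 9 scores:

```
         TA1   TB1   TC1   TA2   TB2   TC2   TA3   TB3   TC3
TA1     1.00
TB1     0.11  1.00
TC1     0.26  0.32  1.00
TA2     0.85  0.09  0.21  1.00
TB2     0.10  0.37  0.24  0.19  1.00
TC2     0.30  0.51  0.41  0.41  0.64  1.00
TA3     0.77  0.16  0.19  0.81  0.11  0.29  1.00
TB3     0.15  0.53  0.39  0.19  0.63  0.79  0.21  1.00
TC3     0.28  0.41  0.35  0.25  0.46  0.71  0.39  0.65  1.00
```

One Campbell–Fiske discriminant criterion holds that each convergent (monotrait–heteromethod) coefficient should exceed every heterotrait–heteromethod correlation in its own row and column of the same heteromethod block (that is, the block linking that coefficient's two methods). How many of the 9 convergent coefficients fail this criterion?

5

Convergent coefficients and their comparison sets:
TA (methods 1·2): 0.85 vs {0.10, 0.09, 0.30, 0.21} → pass.
TA (methods 1·3): 0.77 vs {0.15, 0.16, 0.28, 0.19} → pass.
TA (methods 2·3): 0.81 vs {0.19, 0.11, 0.25, 0.29} → pass.
TB (methods 1·2): 0.37 vs {0.09, 0.10, 0.51, 0.24} → fail.
TB (methods 1·3): 0.53 vs {0.16, 0.15, 0.41, 0.39} → pass.
TB (methods 2·3): 0.63 vs {0.11, 0.19, 0.46, 0.79} → fail.
TC (methods 1·2): 0.41 vs {0.21, 0.30, 0.24, 0.51} → fail.
TC (methods 1·3): 0.35 vs {0.19, 0.28, 0.39, 0.41} → fail.
TC (methods 2·3): 0.71 vs {0.29, 0.25, 0.79, 0.46} → fail.
5 of 9 fail.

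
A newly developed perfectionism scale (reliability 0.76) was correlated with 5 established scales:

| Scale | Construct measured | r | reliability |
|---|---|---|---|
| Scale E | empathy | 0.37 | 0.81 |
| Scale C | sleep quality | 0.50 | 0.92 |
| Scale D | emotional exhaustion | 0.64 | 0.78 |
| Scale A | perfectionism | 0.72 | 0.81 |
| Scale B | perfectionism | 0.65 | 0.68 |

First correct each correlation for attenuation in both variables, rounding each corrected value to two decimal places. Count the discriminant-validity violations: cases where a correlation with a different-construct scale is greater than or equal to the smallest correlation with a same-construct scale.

Disattenuated r (r / √(r_scale · r_new)):
  Scale E (disc): 0.37 / √(0.81·0.76) = 0.47
  Scale C (disc): 0.50 / √(0.92·0.76) = 0.60
  Scale D (disc): 0.64 / √(0.78·0.76) = 0.83
  Scale A (conv): 0.72 / √(0.81·0.76) = 0.92
  Scale B (conv): 0.65 / √(0.68·0.76) = 0.90
Smallest convergent = 0.90. Discriminant values: 0.47, 0.60, 0.83; count ≥ 0.90 → 0.

0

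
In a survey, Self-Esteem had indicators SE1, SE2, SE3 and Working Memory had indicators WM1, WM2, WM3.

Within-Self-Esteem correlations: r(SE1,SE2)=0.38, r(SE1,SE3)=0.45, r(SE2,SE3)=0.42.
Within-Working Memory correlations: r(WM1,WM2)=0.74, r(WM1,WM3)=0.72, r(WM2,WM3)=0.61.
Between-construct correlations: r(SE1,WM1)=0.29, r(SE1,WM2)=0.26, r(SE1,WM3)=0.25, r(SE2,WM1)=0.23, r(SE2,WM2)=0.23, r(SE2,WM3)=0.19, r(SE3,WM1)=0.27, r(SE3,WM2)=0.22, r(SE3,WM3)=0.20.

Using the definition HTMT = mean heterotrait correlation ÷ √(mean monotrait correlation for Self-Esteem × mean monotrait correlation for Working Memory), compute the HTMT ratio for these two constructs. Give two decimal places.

0.44

Between-construct mean = 2.14/9 = 0.2378.
Mean within-SE = 1.25/3 = 0.4167; mean within-WM = 2.07/3 = 0.6900.
Geometric mean = √(0.4167 × 0.6900) = 0.5362.
HTMT = 0.2378 / 0.5362 = 0.44.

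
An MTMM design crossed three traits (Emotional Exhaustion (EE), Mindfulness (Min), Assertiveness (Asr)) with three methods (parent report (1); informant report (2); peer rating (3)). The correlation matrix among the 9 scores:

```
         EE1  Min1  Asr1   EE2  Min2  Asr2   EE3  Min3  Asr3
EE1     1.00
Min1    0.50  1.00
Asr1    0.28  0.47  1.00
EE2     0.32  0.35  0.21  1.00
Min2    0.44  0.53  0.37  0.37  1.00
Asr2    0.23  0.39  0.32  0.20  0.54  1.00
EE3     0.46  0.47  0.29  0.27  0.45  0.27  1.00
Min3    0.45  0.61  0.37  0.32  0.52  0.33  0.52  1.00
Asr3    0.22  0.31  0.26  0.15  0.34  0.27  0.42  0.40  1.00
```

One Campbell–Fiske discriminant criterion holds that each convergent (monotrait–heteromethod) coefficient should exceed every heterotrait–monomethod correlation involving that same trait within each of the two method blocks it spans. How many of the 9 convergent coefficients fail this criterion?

8

Each convergent coefficient versus the relevant comparison correlations:
EE (methods 1·2): 0.32 vs {0.50, 0.37, 0.28, 0.20} → fail.
EE (methods 1·3): 0.46 vs {0.50, 0.52, 0.28, 0.42} → fail.
EE (methods 2·3): 0.27 vs {0.37, 0.52, 0.20, 0.42} → fail.
Min (methods 1·2): 0.53 vs {0.50, 0.37, 0.47, 0.54} → fail.
Min (methods 1·3): 0.61 vs {0.50, 0.52, 0.47, 0.40} → pass.
Min (methods 2·3): 0.52 vs {0.37, 0.52, 0.54, 0.40} → fail.
Asr (methods 1·2): 0.32 vs {0.28, 0.20, 0.47, 0.54} → fail.
Asr (methods 1·3): 0.26 vs {0.28, 0.42, 0.47, 0.40} → fail.
Asr (methods 2·3): 0.27 vs {0.20, 0.42, 0.54, 0.40} → fail.
8 of 9 fail.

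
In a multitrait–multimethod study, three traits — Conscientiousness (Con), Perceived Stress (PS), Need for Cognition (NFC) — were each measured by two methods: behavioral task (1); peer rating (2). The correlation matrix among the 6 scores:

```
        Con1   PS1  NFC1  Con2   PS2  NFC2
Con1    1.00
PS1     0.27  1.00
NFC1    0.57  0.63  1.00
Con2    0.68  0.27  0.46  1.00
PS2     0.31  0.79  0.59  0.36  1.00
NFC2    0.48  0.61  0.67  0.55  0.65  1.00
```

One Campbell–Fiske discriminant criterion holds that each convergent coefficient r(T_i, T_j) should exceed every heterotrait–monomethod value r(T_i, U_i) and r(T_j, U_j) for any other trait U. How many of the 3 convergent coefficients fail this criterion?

0

Convergent coefficients and their comparison sets:
Con (methods 1·2): 0.68 vs {0.27, 0.36, 0.57, 0.55} → pass.
PS (methods 1·2): 0.79 vs {0.27, 0.36, 0.63, 0.65} → pass.
NFC (methods 1·2): 0.67 vs {0.57, 0.55, 0.63, 0.65} → pass.
0 of 3 fail.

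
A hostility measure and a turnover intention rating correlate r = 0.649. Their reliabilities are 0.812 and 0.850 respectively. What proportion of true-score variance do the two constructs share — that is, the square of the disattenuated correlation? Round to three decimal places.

0.610

Disattenuated r = 0.649 / √(0.812 × 0.850) = 0.649 / 0.8308 = 0.7812.
Shared true-score variance = 0.7812² = 0.6103 ≈ 0.610.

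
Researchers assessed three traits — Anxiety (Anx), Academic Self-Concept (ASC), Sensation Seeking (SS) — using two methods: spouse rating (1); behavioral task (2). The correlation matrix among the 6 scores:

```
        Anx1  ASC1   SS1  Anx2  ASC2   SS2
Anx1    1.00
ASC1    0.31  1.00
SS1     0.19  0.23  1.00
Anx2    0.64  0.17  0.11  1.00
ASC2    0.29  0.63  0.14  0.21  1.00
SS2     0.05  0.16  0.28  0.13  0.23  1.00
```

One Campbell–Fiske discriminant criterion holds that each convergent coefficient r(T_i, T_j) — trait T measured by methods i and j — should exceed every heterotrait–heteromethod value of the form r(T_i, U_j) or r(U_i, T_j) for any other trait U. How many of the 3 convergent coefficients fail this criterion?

Convergent coefficients and their comparison sets:
Anx (methods 1·2): 0.64 vs {0.29, 0.17, 0.05, 0.11} → pass.
ASC (methods 1·2): 0.63 vs {0.17, 0.29, 0.16, 0.14} → pass.
SS (methods 1·2): 0.28 vs {0.11, 0.05, 0.14, 0.16} → pass.
0 of 3 fail.

0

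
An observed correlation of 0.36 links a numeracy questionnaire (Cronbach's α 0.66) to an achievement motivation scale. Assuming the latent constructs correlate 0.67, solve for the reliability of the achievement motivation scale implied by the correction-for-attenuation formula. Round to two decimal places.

0.44

r_true = r_obs / √(r_xx · r_yy) ⇒ 0.67 = 0.36 / √(0.66 · r_yy).
√(0.66 · r_yy) = 0.36 / 0.67 = 0.5373; 0.66 · r_yy = 0.2887; r_yy = 0.2887 / 0.66 ≈ 0.44.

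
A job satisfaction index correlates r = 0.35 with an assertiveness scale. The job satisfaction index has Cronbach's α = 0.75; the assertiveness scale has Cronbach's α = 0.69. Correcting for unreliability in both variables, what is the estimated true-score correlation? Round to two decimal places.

r_true = r_obs / √(r_xx · r_yy) = 0.35 / √(0.75 × 0.69) = 0.35 / √0.5175 = 0.35 / 0.7194 ≈ 0.49.

0.49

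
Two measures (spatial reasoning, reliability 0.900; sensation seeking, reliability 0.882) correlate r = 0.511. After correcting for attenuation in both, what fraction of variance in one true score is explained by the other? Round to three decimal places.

0.329

Disattenuated r = 0.511 / √(0.900 × 0.882) = 0.511 / 0.8910 = 0.5735.
Shared true-score variance = 0.5735² = 0.3289 ≈ 0.329.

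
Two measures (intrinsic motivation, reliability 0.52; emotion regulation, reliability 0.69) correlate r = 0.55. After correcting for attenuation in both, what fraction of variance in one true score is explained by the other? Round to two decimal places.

Disattenuated r = 0.55 / √(0.52 × 0.69) = 0.55 / 0.5990 = 0.9182.
Shared true-score variance = 0.9182² = 0.8431 ≈ 0.84.

0.84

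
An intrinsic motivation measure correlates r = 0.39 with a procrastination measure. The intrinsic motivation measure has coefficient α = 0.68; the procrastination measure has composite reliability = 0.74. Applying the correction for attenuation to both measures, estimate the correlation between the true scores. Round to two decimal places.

r_true = r_obs / √(r_xx · r_yy) = 0.39 / √(0.68 × 0.74) = 0.39 / √0.5032 = 0.39 / 0.7094 ≈ 0.55.

0.55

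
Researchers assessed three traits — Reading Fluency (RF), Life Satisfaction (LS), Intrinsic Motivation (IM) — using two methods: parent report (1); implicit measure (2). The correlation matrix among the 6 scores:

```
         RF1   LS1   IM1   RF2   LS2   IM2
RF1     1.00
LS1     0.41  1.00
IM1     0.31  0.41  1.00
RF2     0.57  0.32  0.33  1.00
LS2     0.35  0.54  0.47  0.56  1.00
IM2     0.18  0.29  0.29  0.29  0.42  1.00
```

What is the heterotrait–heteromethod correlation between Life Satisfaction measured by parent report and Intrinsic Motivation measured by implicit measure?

0.29

Different traits and methods: r(LS1, IM2) = 0.29.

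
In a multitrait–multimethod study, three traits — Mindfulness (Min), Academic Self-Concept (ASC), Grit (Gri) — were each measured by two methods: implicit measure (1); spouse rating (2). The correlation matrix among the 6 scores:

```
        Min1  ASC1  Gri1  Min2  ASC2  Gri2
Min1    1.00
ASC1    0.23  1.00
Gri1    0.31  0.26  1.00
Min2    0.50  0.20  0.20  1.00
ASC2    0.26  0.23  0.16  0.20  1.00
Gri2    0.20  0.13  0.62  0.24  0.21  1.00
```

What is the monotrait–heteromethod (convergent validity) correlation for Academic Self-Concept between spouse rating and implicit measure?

0.23

Same trait (ASC), different methods: r(ASC2, ASC1) = 0.23.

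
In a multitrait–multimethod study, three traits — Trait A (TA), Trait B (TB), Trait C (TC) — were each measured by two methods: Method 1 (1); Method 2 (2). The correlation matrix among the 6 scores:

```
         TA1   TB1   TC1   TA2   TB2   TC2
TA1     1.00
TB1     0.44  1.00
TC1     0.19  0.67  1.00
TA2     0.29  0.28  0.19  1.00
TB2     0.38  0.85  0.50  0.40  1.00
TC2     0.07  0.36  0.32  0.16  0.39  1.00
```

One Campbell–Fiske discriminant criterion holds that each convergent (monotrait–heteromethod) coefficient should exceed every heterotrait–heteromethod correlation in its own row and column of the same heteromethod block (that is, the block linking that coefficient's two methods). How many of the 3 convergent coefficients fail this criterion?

Each convergent coefficient versus the relevant comparison correlations:
TA (methods 1·2): 0.29 vs {0.38, 0.28, 0.07, 0.19} → fail.
TB (methods 1·2): 0.85 vs {0.28, 0.38, 0.36, 0.50} → pass.
TC (methods 1·2): 0.32 vs {0.19, 0.07, 0.50, 0.36} → fail.
2 of 3 fail.

2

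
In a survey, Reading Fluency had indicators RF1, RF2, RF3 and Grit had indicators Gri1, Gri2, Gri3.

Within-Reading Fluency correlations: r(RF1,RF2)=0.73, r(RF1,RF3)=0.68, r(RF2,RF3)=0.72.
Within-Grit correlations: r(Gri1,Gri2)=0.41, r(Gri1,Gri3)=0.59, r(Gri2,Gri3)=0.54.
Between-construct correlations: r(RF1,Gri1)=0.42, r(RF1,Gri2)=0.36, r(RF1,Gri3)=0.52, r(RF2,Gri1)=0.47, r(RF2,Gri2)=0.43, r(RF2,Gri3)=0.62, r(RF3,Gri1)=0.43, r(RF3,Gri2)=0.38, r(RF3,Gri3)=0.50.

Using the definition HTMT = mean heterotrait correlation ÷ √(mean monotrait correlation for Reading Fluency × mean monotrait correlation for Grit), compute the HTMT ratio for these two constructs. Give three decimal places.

0.760

Mean between = 4.13/9 = 0.4589.
Mean within-RF = 2.13/3 = 0.7100; mean within-Gri = 1.54/3 = 0.5133.
Geometric mean = √(0.7100 × 0.5133) = 0.6037.
HTMT = 0.4589 / 0.6037 = 0.760.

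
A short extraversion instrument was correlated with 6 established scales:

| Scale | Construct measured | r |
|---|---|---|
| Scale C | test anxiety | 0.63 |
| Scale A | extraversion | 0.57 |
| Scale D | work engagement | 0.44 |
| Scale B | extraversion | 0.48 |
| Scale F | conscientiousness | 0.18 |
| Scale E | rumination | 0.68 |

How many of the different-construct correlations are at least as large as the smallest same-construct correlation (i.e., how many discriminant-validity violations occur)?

2

Convergent (same construct = extraversion): Scale A, Scale B.
Smallest convergent = 0.48. Discriminant values: 0.63, 0.44, 0.18, 0.68; count ≥ 0.48 → 2.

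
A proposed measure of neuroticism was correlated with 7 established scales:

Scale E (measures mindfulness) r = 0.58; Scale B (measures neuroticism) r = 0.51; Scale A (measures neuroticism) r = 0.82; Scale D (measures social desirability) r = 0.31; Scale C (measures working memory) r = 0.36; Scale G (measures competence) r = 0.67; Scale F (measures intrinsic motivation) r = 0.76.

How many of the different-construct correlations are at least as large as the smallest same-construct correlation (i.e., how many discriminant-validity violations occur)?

Convergent (same construct = neuroticism): Scale B, Scale A.
Smallest convergent = 0.51. Discriminant values: 0.58, 0.31, 0.36, 0.67, 0.76; count ≥ 0.51 → 3.

3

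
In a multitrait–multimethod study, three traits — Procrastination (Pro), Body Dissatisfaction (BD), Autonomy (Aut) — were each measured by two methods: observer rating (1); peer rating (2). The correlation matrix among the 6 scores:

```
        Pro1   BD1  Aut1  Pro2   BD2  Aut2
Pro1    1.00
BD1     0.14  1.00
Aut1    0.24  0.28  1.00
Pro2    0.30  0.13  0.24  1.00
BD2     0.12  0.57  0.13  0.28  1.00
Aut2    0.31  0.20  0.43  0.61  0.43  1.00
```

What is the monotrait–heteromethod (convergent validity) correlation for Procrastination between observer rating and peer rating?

0.30

Same trait (Pro), different methods: r(Pro1, Pro2) = 0.30.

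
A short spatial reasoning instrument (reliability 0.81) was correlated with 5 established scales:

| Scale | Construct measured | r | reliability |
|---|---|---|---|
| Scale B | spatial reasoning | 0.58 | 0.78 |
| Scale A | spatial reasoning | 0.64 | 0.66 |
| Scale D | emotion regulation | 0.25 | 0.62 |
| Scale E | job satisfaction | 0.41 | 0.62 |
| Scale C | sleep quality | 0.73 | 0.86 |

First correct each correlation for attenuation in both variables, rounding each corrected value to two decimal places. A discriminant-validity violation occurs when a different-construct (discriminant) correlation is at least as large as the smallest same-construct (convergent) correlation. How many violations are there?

1

Disattenuated r (r / √(r_scale · r_new)):
  Scale B (conv): 0.58 / √(0.78·0.81) = 0.73
  Scale A (conv): 0.64 / √(0.66·0.81) = 0.88
  Scale D (disc): 0.25 / √(0.62·0.81) = 0.35
  Scale E (disc): 0.41 / √(0.62·0.81) = 0.58
  Scale C (disc): 0.73 / √(0.86·0.81) = 0.87
Smallest convergent = 0.73. Discriminant values: 0.35, 0.58, 0.87; count ≥ 0.73 → 1.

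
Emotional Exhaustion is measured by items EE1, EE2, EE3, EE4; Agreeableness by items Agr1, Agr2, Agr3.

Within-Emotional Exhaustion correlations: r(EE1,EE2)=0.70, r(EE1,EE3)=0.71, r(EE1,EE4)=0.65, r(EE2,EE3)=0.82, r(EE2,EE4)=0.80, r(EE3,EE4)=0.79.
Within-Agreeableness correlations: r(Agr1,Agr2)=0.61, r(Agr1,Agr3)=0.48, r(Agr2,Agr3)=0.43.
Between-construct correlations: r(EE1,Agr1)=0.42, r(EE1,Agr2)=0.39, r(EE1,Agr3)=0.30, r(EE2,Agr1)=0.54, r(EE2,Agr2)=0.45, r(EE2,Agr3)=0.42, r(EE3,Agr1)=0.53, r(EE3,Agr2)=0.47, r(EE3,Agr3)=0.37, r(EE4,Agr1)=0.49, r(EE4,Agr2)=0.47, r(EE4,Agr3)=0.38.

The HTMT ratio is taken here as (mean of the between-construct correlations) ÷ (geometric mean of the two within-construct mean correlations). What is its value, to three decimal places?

Mean between = 5.23/12 = 0.4358.
Mean within-EE = 4.47/6 = 0.7450; mean within-Agr = 1.52/3 = 0.5067.
Geometric mean = √(0.7450 × 0.5067) = 0.6144.
HTMT = 0.4358 / 0.6144 = 0.709.

0.709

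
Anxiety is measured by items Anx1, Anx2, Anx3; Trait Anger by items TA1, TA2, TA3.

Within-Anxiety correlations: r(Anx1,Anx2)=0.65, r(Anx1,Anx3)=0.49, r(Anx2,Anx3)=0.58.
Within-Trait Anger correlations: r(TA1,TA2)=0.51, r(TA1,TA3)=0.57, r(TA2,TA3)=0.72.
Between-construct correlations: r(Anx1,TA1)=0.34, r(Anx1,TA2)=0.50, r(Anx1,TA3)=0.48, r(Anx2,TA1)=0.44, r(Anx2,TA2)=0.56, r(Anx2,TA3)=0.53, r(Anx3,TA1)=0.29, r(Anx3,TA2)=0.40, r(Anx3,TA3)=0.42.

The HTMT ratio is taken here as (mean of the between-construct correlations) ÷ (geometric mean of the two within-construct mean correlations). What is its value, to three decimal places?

Between-construct mean = 3.96/9 = 0.4400.
Mean within-Anx = 1.72/3 = 0.5733; mean within-TA = 1.80/3 = 0.6000.
Geometric mean = √(0.5733 × 0.6000) = 0.5865.
HTMT = 0.4400 / 0.5865 = 0.750.

0.750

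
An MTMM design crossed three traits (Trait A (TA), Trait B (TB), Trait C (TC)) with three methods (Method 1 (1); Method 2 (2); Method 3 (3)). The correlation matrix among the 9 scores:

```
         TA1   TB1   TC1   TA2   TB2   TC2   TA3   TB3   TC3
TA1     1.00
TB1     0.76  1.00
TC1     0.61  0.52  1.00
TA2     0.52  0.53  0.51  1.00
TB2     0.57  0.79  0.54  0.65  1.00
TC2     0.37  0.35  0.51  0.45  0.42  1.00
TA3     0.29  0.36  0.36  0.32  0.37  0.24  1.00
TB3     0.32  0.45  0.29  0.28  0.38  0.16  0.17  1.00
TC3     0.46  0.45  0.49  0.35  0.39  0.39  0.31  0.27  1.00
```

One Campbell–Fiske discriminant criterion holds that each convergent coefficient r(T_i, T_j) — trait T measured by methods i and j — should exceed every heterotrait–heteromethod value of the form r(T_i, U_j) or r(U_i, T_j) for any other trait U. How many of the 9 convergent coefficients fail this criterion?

Convergent coefficients and their comparison sets:
TA (methods 1·2): 0.52 vs {0.57, 0.53, 0.37, 0.51} → fail.
TA (methods 1·3): 0.29 vs {0.32, 0.36, 0.46, 0.36} → fail.
TA (methods 2·3): 0.32 vs {0.28, 0.37, 0.35, 0.24} → fail.
TB (methods 1·2): 0.79 vs {0.53, 0.57, 0.35, 0.54} → pass.
TB (methods 1·3): 0.45 vs {0.36, 0.32, 0.45, 0.29} → fail.
TB (methods 2·3): 0.38 vs {0.37, 0.28, 0.39, 0.16} → fail.
TC (methods 1·2): 0.51 vs {0.51, 0.37, 0.54, 0.35} → fail.
TC (methods 1·3): 0.49 vs {0.36, 0.46, 0.29, 0.45} → pass.
TC (methods 2·3): 0.39 vs {0.24, 0.35, 0.16, 0.39} → fail.
7 of 9 fail.

7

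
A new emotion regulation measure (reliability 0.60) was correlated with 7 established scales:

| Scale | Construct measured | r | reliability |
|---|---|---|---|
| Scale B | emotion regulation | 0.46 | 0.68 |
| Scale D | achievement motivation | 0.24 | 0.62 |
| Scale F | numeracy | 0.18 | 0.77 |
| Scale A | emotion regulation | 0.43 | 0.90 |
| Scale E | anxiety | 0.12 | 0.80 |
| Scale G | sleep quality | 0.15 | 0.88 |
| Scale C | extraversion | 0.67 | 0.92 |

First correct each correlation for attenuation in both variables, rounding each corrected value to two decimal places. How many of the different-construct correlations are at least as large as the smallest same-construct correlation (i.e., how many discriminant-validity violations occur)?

1

Disattenuated r (r / √(r_scale · r_new)):
  Scale B (conv): 0.46 / √(0.68·0.60) = 0.72
  Scale D (disc): 0.24 / √(0.62·0.60) = 0.39
  Scale F (disc): 0.18 / √(0.77·0.60) = 0.26
  Scale A (conv): 0.43 / √(0.90·0.60) = 0.59
  Scale E (disc): 0.12 / √(0.80·0.60) = 0.17
  Scale G (disc): 0.15 / √(0.88·0.60) = 0.21
  Scale C (disc): 0.67 / √(0.92·0.60) = 0.90
Smallest convergent = 0.59. Discriminant values: 0.39, 0.26, 0.17, 0.21, 0.90; count ≥ 0.59 → 1.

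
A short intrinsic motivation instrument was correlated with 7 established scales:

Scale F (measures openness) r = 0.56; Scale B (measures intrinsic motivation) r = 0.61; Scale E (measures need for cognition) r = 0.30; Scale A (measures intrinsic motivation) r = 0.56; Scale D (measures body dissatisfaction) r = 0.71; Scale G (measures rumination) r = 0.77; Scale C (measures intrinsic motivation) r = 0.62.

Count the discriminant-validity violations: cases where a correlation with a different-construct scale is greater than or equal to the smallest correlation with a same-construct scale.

3

Convergent (same construct = intrinsic motivation): Scale B, Scale A, Scale C.
Smallest convergent = 0.56. Discriminant values: 0.56, 0.30, 0.71, 0.77; count ≥ 0.56 → 3.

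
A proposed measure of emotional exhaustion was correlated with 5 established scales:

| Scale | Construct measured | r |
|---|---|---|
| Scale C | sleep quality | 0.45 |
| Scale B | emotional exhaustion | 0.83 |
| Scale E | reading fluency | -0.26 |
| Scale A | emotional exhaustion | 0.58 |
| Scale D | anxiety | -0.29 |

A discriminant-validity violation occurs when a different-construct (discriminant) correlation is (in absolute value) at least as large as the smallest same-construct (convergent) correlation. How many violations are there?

0

Convergent (same construct = emotional exhaustion): Scale B, Scale A.
Smallest convergent = 0.58. Discriminant |r|: 0.45, 0.26, 0.29; count ≥ 0.58 → 0.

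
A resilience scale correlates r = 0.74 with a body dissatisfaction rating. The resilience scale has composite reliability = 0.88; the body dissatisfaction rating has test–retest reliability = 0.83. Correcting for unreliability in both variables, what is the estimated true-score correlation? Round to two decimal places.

0.87

r_true = r_obs / √(r_xx · r_yy) = 0.74 / √(0.88 × 0.83) = 0.74 / √0.7304 = 0.74 / 0.8546 ≈ 0.87.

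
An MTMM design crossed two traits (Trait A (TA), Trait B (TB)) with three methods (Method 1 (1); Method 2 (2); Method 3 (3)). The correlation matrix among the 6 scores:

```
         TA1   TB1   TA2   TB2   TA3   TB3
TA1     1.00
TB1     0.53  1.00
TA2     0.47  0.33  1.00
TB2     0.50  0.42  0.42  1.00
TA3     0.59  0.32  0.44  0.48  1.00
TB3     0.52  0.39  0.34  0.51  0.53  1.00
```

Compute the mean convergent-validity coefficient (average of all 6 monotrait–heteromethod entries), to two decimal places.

Convergent values: 0.47, 0.59, 0.44, 0.42, 0.39, 0.51; mean = 2.82/6 = 0.47.

0.47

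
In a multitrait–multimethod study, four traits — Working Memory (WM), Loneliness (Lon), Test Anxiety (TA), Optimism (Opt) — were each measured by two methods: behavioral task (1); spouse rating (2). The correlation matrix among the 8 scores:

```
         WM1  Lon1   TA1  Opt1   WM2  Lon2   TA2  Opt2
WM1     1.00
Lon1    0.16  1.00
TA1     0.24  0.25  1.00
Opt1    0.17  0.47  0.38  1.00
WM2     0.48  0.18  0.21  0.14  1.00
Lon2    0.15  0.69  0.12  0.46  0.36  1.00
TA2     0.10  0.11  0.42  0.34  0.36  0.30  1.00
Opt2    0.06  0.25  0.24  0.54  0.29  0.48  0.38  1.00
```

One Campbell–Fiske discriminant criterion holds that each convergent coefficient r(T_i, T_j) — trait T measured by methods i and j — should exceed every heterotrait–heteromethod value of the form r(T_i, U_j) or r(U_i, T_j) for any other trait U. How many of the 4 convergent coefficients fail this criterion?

0

Convergent coefficients and their comparison sets:
WM (methods 1·2): 0.48 vs {0.15, 0.18, 0.10, 0.21, 0.06, 0.14} → pass.
Lon (methods 1·2): 0.69 vs {0.18, 0.15, 0.11, 0.12, 0.25, 0.46} → pass.
TA (methods 1·2): 0.42 vs {0.21, 0.10, 0.12, 0.11, 0.24, 0.34} → pass.
Opt (methods 1·2): 0.54 vs {0.14, 0.06, 0.46, 0.25, 0.34, 0.24} → pass.
0 of 4 fail.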